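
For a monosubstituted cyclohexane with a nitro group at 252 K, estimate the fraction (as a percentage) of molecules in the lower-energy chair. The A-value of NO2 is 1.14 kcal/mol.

90.7%

One chair has the nitro group axial (E = 1.14 kcal/mol) and the other has it equatorial (E = 0).
ΔG = 1.14 kcal/mol between the two chairs.
K = exp(ΔG/RT) with R = 1.987×10⁻³ kcal mol⁻¹ K⁻¹ and T = 252 K gives K ≈ 9.74.
Fraction in the lower-energy chair = K/(K+1) = 90.7%.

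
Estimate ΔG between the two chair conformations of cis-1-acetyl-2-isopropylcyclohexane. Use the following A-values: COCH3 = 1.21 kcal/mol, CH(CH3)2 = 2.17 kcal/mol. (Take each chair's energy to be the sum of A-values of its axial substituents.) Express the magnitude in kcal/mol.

0.96 kcal/mol

C1 and C2 have opposite parity, so for the cis isomer the two substituents are one axial and one equatorial in each chair.
Chair I (acetyl axial, isopropyl equatorial): E = 1.21 kcal/mol.
Chair II (acetyl equatorial, isopropyl axial): E = 2.17 kcal/mol.
ΔE = 2.17 − 1.21 = 0.96 kcal/mol; chair I is more stable.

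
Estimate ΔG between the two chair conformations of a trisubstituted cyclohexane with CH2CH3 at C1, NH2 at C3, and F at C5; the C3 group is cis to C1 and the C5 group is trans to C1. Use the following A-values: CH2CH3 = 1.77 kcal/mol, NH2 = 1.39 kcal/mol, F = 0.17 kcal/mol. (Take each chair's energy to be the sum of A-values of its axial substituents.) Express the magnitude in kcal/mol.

2.99 kcal/mol

Chair I (ethyl axial, amino axial, fluoro equatorial): E = 3.16 kcal/mol.
Chair II (ethyl equatorial, amino equatorial, fluoro axial): E = 0.17 kcal/mol.
ΔE = 3.16 − 0.17 = 2.99 kcal/mol; chair II is more stable.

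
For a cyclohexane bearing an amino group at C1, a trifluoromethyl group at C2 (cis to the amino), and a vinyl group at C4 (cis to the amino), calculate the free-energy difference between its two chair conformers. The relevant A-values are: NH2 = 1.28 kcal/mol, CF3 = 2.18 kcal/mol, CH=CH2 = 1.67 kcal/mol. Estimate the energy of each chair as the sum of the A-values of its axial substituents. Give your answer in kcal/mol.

2.57 kcal/mol

Chair I (amino axial, trifluoromethyl equatorial, vinyl equatorial): E = 1.28 kcal/mol.
Chair II (amino equatorial, trifluoromethyl axial, vinyl axial): E = 3.85 kcal/mol.
ΔE = 3.85 − 1.28 = 2.57 kcal/mol; chair I is more stable.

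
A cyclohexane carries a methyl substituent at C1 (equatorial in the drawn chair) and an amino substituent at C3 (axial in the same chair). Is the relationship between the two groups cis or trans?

trans

C1 and C3 have the same parity, so their axial bonds point in the same direction.
With same-parity carbons, two substituents on the same face are both axial or both equatorial; opposite faces give one of each.
Here the groups are equatorial/axial → opposite face → trans.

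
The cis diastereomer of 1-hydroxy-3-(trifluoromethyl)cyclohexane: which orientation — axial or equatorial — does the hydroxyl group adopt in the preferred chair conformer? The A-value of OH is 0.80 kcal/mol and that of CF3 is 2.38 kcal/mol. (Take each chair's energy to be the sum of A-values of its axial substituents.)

C1 and C3 have the same parity, so for the cis isomer the two substituents are e,e in one chair and a,a in the other.
Chair I (hydroxyl axial, trifluoromethyl axial): E = 3.18 kcal/mol.
Chair II (hydroxyl equatorial, trifluoromethyl equatorial): E = 0.00 kcal/mol.
Chair II is the more stable (lower-energy) conformer, and in that chair the hydroxyl group is equatorial.

equatorial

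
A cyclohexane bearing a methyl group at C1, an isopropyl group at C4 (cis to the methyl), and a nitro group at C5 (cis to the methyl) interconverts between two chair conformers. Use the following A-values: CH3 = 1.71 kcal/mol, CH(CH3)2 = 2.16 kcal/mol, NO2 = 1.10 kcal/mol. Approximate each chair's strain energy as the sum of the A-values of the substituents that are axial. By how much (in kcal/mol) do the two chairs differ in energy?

Chair I (methyl axial, isopropyl equatorial, nitro axial): E = 2.81 kcal/mol.
Chair II (methyl equatorial, isopropyl axial, nitro equatorial): E = 2.16 kcal/mol.
ΔE = 2.81 − 2.16 = 0.65 kcal/mol; chair II is more stable.

0.65 kcal/mol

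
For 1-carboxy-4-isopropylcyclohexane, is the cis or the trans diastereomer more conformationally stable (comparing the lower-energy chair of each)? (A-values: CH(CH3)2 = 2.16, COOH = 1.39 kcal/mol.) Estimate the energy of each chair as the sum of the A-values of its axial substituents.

trans

At 1,4 positions (parity opposite): cis → (a,e or e,a); trans → (e,e or a,a).
Best chair for cis: E = 1.39 kcal/mol; best chair for trans: E = 0.00 kcal/mol.
The trans isomer is lower by 1.39 kcal/mol.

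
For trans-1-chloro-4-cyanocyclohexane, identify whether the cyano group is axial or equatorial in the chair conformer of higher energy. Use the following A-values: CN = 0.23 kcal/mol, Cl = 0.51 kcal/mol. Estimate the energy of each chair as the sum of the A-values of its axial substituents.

axial

C1 and C4 have opposite parity, so for the trans isomer the two substituents are e,e in one chair and a,a in the other.
Chair I (cyano axial, chloro axial): E = 0.74 kcal/mol.
Chair II (cyano equatorial, chloro equatorial): E = 0.00 kcal/mol.
Chair I is the less stable (higher-energy) conformer, and in that chair the cyano group is axial.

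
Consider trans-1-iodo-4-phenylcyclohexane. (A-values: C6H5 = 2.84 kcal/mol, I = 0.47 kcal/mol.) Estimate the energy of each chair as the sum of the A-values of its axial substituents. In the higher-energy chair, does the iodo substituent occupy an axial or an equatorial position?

axial

C1 and C4 have opposite parity, so for the trans isomer the two substituents are e,e in one chair and a,a in the other.
Chair I (phenyl axial, iodo axial): E = 3.31 kcal/mol.
Chair II (phenyl equatorial, iodo equatorial): E = 0.00 kcal/mol.
Chair I is the less stable (higher-energy) conformer, and in that chair the iodo group is axial.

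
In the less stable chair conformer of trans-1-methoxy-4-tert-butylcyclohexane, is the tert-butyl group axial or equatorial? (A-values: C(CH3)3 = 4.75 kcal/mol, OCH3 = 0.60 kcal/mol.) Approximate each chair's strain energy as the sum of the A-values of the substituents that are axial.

axial

C1 and C4 have opposite parity, so for the trans isomer the two substituents are e,e in one chair and a,a in the other.
Chair I (tert-butyl axial, methoxy axial): E = 5.35 kcal/mol.
Chair II (tert-butyl equatorial, methoxy equatorial): E = 0.00 kcal/mol.
Chair I is the less stable (higher-energy) conformer, and in that chair the tert-butyl group is axial.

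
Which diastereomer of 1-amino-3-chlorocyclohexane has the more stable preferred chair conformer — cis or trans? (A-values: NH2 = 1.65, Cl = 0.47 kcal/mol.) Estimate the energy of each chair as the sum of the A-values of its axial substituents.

At 1,3 positions (parity same): cis → (e,e or a,a); trans → (a,e or e,a).
Best chair for cis: E = 0.00 kcal/mol; best chair for trans: E = 0.47 kcal/mol.
The cis isomer is lower by 0.47 kcal/mol.

cis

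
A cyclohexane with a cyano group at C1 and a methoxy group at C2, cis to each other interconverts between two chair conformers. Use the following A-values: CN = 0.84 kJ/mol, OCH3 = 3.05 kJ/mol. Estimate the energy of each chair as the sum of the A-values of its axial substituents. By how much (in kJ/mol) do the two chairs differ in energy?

2.21 kJ/mol

C1 and C2 have opposite parity, so for the cis isomer the two substituents are one axial and one equatorial in each chair.
Chair I (cyano axial, methoxy equatorial): E = 0.84 kJ/mol.
Chair II (cyano equatorial, methoxy axial): E = 3.05 kJ/mol.
ΔE = 3.05 − 0.84 = 2.21 kJ/mol; chair I is more stable.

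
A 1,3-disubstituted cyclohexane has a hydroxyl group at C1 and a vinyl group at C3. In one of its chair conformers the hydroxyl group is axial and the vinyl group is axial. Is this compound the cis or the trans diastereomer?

cis

C1 and C3 have the same parity, so their axial bonds point in the same direction.
With same-parity carbons, two substituents on the same face are both axial or both equatorial; opposite faces give one of each.
Here the groups are axial/axial → same face → cis.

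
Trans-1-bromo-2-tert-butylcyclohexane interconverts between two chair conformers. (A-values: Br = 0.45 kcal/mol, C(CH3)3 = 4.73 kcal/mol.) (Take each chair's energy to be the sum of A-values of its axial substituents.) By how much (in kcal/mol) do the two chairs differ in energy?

5.18 kcal/mol

C1 and C2 have opposite parity, so for the trans isomer the two substituents are e,e in one chair and a,a in the other.
Chair I (bromo axial, tert-butyl axial): E = 5.18 kcal/mol.
Chair II (bromo equatorial, tert-butyl equatorial): E = 0.00 kcal/mol.
ΔE = 5.18 − 0.00 = 5.18 kcal/mol; chair II is more stable.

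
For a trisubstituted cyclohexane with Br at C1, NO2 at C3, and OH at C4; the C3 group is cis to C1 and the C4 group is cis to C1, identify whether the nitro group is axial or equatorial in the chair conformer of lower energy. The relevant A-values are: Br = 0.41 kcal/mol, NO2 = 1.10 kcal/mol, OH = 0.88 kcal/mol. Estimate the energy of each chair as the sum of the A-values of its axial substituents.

equatorial

Chair I (bromo axial, nitro axial, hydroxyl equatorial): E = 1.51 kcal/mol.
Chair II (bromo equatorial, nitro equatorial, hydroxyl axial): E = 0.88 kcal/mol.
Chair II is the more stable (lower-energy) conformer, and in that chair the nitro group is equatorial.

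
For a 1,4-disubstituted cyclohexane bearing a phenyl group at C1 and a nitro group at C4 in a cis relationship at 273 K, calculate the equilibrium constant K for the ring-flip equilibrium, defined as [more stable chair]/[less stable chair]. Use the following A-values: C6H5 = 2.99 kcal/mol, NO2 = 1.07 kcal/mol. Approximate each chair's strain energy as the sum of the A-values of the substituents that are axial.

K ≈ 34.4

C1 and C4 have opposite parity, so for the cis isomer the two substituents are one axial and one equatorial in each chair.
Chair I (phenyl axial, nitro equatorial): E = 2.99 kcal/mol; chair II (phenyl equatorial, nitro axial): E = 1.07 kcal/mol.
ΔG = 1.92 kcal/mol between the two chairs.
K = exp(ΔG/RT) with R = 1.987×10⁻³ kcal mol⁻¹ K⁻¹ and T = 273 K gives K ≈ 34.4.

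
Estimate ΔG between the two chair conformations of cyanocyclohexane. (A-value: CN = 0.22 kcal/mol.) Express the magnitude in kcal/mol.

0.22 kcal/mol

A monosubstituted cyclohexane has one chair with the cyano group axial (E = A = 0.22 kcal/mol) and one with it equatorial (E = 0).
ΔE = 0.22 − 0 = 0.22 kcal/mol.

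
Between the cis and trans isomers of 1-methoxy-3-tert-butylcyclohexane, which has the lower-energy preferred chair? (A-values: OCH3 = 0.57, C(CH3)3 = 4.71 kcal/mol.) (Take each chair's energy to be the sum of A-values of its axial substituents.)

cis

At 1,3 positions (parity same): cis → (e,e or a,a); trans → (a,e or e,a).
Best chair for cis: E = 0.00 kcal/mol; best chair for trans: E = 0.57 kcal/mol.
The cis isomer is lower by 0.57 kcal/mol.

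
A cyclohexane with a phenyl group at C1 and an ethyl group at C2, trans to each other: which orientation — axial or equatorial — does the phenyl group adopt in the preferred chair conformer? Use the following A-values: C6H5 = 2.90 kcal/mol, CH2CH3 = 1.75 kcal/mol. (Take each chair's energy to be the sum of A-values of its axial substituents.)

equatorial

C1 and C2 have opposite parity, so for the trans isomer the two substituents are e,e in one chair and a,a in the other.
Chair I (phenyl axial, ethyl axial): E = 4.65 kcal/mol.
Chair II (phenyl equatorial, ethyl equatorial): E = 0.00 kcal/mol.
Chair II is the more stable (lower-energy) conformer, and in that chair the phenyl group is equatorial.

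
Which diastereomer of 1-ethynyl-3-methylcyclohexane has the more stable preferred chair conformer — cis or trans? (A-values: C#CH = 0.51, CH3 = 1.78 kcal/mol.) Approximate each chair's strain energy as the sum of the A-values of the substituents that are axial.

cis

At 1,3 positions (parity same): cis → (e,e or a,a); trans → (a,e or e,a).
Best chair for cis: E = 0.00 kcal/mol; best chair for trans: E = 0.51 kcal/mol.
The cis isomer is lower by 0.51 kcal/mol.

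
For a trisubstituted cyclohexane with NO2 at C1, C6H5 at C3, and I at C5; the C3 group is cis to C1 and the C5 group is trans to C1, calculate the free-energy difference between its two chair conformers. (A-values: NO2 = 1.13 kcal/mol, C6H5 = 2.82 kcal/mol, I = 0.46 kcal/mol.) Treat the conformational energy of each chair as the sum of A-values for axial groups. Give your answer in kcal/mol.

Chair I (nitro axial, phenyl axial, iodo equatorial): E = 3.95 kcal/mol.
Chair II (nitro equatorial, phenyl equatorial, iodo axial): E = 0.46 kcal/mol.
ΔE = 3.95 − 0.46 = 3.49 kcal/mol; chair II is more stable.

3.49 kcal/mol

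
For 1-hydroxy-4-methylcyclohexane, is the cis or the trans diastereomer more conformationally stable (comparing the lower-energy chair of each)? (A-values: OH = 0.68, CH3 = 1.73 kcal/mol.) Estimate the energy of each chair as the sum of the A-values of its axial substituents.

trans

At 1,4 positions (parity opposite): cis → (a,e or e,a); trans → (e,e or a,a).
Best chair for cis: E = 0.68 kcal/mol; best chair for trans: E = 0.00 kcal/mol.
The trans isomer is lower by 0.68 kcal/mol.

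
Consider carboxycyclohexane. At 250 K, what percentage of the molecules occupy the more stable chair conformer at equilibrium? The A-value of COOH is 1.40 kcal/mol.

94.4%

One chair has the carboxyl group axial (E = 1.40 kcal/mol) and the other has it equatorial (E = 0).
ΔG = 1.40 kcal/mol between the two chairs.
K = exp(ΔG/RT) with R = 1.987×10⁻³ kcal mol⁻¹ K⁻¹ and T = 250 K gives K ≈ 16.7.
Fraction in the lower-energy chair = K/(K+1) = 94.4%.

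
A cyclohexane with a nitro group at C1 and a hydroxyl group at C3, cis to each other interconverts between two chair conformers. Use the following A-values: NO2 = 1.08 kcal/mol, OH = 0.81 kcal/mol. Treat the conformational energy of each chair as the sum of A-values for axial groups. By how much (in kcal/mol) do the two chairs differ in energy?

C1 and C3 have the same parity, so for the cis isomer the two substituents are e,e in one chair and a,a in the other.
Chair I (nitro axial, hydroxyl axial): E = 1.89 kcal/mol.
Chair II (nitro equatorial, hydroxyl equatorial): E = 0.00 kcal/mol.
ΔE = 1.89 − 0.00 = 1.89 kcal/mol; chair II is more stable.

1.89 kcal/mol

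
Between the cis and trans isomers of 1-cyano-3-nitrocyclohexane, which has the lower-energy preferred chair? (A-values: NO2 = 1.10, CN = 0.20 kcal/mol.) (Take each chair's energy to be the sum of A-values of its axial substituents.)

At 1,3 positions (parity same): cis → (e,e or a,a); trans → (a,e or e,a).
Best chair for cis: E = 0.00 kcal/mol; best chair for trans: E = 0.20 kcal/mol.
The cis isomer is lower by 0.20 kcal/mol.

cis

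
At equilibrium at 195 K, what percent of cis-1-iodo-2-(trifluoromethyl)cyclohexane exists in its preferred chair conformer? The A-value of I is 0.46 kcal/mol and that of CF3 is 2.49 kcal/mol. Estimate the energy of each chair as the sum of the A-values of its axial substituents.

99.5%

C1 and C2 have opposite parity, so for the cis isomer the two substituents are one axial and one equatorial in each chair.
Chair I (iodo axial, trifluoromethyl equatorial): E = 0.46 kcal/mol; chair II (iodo equatorial, trifluoromethyl axial): E = 2.49 kcal/mol.
ΔG = 2.03 kcal/mol between the two chairs.
K = exp(ΔG/RT) with R = 1.987×10⁻³ kcal mol⁻¹ K⁻¹ and T = 195 K gives K ≈ 189.
Fraction in the lower-energy chair = K/(K+1) = 99.5%.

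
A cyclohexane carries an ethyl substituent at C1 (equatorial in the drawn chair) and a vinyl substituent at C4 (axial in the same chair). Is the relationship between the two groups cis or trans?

C1 and C4 have opposite parity, so their axial bonds point in opposite directions.
With opposite-parity carbons, two substituents on the same face are one axial and one equatorial; opposite faces give both axial or both equatorial.
Here the groups are equatorial/axial → same face → cis.

cis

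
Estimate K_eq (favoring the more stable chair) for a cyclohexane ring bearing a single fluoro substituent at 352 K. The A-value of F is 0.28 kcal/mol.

One chair has the fluoro group axial (E = 0.28 kcal/mol) and the other has it equatorial (E = 0).
ΔG = 0.28 kcal/mol between the two chairs.
K = exp(ΔG/RT) with R = 1.987×10⁻³ kcal mol⁻¹ K⁻¹ and T = 352 K gives K ≈ 1.49.

K ≈ 1.49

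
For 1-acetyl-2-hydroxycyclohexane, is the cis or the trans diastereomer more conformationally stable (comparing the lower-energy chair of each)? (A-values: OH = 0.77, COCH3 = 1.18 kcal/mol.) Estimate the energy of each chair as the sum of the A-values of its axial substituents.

trans

At 1,2 positions (parity opposite): cis → (a,e or e,a); trans → (e,e or a,a).
Best chair for cis: E = 0.77 kcal/mol; best chair for trans: E = 0.00 kcal/mol.
The trans isomer is lower by 0.77 kcal/mol.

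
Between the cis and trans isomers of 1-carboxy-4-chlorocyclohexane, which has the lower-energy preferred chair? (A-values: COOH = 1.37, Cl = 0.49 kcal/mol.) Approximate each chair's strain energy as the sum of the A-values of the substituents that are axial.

At 1,4 positions (parity opposite): cis → (a,e or e,a); trans → (e,e or a,a).
Best chair for cis: E = 0.49 kcal/mol; best chair for trans: E = 0.00 kcal/mol.
The trans isomer is lower by 0.49 kcal/mol.

trans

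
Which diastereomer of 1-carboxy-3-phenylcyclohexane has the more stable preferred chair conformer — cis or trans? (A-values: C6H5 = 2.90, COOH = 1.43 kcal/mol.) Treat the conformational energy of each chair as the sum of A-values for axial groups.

cis

At 1,3 positions (parity same): cis → (e,e or a,a); trans → (a,e or e,a).
Best chair for cis: E = 0.00 kcal/mol; best chair for trans: E = 1.43 kcal/mol.
The cis isomer is lower by 1.43 kcal/mol.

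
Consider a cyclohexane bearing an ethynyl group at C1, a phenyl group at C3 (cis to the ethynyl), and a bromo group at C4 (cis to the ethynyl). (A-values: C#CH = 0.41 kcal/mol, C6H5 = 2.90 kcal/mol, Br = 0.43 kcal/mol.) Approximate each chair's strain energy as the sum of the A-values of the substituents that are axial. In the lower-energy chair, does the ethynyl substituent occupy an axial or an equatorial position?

equatorial

Chair I (ethynyl axial, phenyl axial, bromo equatorial): E = 3.31 kcal/mol.
Chair II (ethynyl equatorial, phenyl equatorial, bromo axial): E = 0.43 kcal/mol.
Chair II is the more stable (lower-energy) conformer, and in that chair the ethynyl group is equatorial.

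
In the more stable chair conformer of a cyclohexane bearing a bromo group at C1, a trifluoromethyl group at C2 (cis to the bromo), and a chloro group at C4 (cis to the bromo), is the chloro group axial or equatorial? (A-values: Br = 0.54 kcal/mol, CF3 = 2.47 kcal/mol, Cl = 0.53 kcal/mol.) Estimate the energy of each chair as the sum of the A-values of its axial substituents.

Chair I (bromo axial, trifluoromethyl equatorial, chloro equatorial): E = 0.54 kcal/mol.
Chair II (bromo equatorial, trifluoromethyl axial, chloro axial): E = 3.00 kcal/mol.
Chair I is the more stable (lower-energy) conformer, and in that chair the chloro group is equatorial.

equatorial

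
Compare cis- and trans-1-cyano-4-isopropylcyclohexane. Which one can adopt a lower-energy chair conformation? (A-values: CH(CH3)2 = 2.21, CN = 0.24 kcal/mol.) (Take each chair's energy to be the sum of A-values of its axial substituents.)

trans

At 1,4 positions (parity opposite): cis → (a,e or e,a); trans → (e,e or a,a).
Best chair for cis: E = 0.24 kcal/mol; best chair for trans: E = 0.00 kcal/mol.
The trans isomer is lower by 0.24 kcal/mol.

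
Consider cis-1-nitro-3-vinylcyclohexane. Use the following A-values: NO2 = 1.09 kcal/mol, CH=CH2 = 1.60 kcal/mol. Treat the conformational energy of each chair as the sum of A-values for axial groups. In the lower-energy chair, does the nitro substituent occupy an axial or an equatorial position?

C1 and C3 have the same parity, so for the cis isomer the two substituents are e,e in one chair and a,a in the other.
Chair I (nitro axial, vinyl axial): E = 2.69 kcal/mol.
Chair II (nitro equatorial, vinyl equatorial): E = 0.00 kcal/mol.
Chair II is the more stable (lower-energy) conformer, and in that chair the nitro group is equatorial.

equatorial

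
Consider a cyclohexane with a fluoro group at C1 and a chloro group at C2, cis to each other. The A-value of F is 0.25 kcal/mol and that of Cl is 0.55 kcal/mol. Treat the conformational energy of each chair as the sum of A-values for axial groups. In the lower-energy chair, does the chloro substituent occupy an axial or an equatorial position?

equatorial

C1 and C2 have opposite parity, so for the cis isomer the two substituents are one axial and one equatorial in each chair.
Chair I (fluoro axial, chloro equatorial): E = 0.25 kcal/mol.
Chair II (fluoro equatorial, chloro axial): E = 0.55 kcal/mol.
Chair I is the more stable (lower-energy) conformer, and in that chair the chloro group is equatorial.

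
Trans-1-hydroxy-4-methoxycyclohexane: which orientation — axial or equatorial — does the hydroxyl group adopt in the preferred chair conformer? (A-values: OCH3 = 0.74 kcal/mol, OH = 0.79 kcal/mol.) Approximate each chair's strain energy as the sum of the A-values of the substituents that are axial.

C1 and C4 have opposite parity, so for the trans isomer the two substituents are e,e in one chair and a,a in the other.
Chair I (methoxy axial, hydroxyl axial): E = 1.53 kcal/mol.
Chair II (methoxy equatorial, hydroxyl equatorial): E = 0.00 kcal/mol.
Chair II is the more stable (lower-energy) conformer, and in that chair the hydroxyl group is equatorial.

equatorial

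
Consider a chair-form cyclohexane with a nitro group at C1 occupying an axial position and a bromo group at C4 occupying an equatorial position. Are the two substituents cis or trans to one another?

C1 and C4 have opposite parity, so their axial bonds point in opposite directions.
With opposite-parity carbons, two substituents on the same face are one axial and one equatorial; opposite faces give both axial or both equatorial.
Here the groups are axial/equatorial → same face → cis.

cis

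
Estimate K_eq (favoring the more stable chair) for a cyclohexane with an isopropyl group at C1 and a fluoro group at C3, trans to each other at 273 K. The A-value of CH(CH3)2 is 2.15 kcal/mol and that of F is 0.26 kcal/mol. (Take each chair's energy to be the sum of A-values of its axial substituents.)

C1 and C3 have the same parity, so for the trans isomer the two substituents are one axial and one equatorial in each chair.
Chair I (isopropyl axial, fluoro equatorial): E = 2.15 kcal/mol; chair II (isopropyl equatorial, fluoro axial): E = 0.26 kcal/mol.
ΔG = 1.89 kcal/mol between the two chairs.
K = exp(ΔG/RT) with R = 1.987×10⁻³ kcal mol⁻¹ K⁻¹ and T = 273 K gives K ≈ 32.6.

K ≈ 32.6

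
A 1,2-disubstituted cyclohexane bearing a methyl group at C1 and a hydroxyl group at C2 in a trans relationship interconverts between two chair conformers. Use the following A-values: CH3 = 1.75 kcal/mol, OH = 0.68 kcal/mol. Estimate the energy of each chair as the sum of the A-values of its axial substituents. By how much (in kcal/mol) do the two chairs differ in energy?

C1 and C2 have opposite parity, so for the trans isomer the two substituents are e,e in one chair and a,a in the other.
Chair I (methyl axial, hydroxyl axial): E = 2.43 kcal/mol.
Chair II (methyl equatorial, hydroxyl equatorial): E = 0.00 kcal/mol.
ΔE = 2.43 − 0.00 = 2.43 kcal/mol; chair II is more stable.

2.43 kcal/mol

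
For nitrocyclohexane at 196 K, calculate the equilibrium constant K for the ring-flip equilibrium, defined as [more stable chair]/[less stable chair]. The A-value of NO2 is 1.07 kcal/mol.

One chair has the nitro group axial (E = 1.07 kcal/mol) and the other has it equatorial (E = 0).
ΔG = 1.07 kcal/mol between the two chairs.
K = exp(ΔG/RT) with R = 1.987×10⁻³ kcal mol⁻¹ K⁻¹ and T = 196 K gives K ≈ 15.6.

K ≈ 15.6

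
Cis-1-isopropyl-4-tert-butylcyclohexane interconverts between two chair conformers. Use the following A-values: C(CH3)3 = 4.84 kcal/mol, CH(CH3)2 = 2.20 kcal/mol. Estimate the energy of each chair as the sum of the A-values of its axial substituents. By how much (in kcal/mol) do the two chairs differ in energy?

2.64 kcal/mol

C1 and C4 have opposite parity, so for the cis isomer the two substituents are one axial and one equatorial in each chair.
Chair I (tert-butyl axial, isopropyl equatorial): E = 4.84 kcal/mol.
Chair II (tert-butyl equatorial, isopropyl axial): E = 2.20 kcal/mol.
ΔE = 4.84 − 2.20 = 2.64 kcal/mol; chair II is more stable.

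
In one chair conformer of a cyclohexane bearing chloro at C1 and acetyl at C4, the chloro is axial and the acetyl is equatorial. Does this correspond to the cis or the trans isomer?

C1 and C4 have opposite parity, so their axial bonds point in opposite directions.
With opposite-parity carbons, two substituents on the same face are one axial and one equatorial; opposite faces give both axial or both equatorial.
Here the groups are axial/equatorial → same face → cis.

cis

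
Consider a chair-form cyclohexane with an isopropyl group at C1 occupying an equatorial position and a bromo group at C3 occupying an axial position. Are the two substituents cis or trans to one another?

C1 and C3 have the same parity, so their axial bonds point in the same direction.
With same-parity carbons, two substituents on the same face are both axial or both equatorial; opposite faces give one of each.
Here the groups are equatorial/axial → opposite face → trans.

trans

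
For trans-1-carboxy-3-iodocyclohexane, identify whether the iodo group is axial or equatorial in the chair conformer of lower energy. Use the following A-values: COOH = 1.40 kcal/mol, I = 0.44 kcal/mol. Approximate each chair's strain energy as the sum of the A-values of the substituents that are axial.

C1 and C3 have the same parity, so for the trans isomer the two substituents are one axial and one equatorial in each chair.
Chair I (carboxyl axial, iodo equatorial): E = 1.40 kcal/mol.
Chair II (carboxyl equatorial, iodo axial): E = 0.44 kcal/mol.
Chair II is the more stable (lower-energy) conformer, and in that chair the iodo group is axial.

axial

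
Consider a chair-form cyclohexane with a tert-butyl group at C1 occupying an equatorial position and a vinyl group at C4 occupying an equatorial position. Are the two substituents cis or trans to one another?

trans

C1 and C4 have opposite parity, so their axial bonds point in opposite directions.
With opposite-parity carbons, two substituents on the same face are one axial and one equatorial; opposite faces give both axial or both equatorial.
Here the groups are equatorial/equatorial → opposite face → trans.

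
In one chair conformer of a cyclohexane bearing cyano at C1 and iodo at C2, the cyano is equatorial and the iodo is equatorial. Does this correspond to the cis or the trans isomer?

C1 and C2 have opposite parity, so their axial bonds point in opposite directions.
With opposite-parity carbons, two substituents on the same face are one axial and one equatorial; opposite faces give both axial or both equatorial.
Here the groups are equatorial/equatorial → opposite face → trans.

trans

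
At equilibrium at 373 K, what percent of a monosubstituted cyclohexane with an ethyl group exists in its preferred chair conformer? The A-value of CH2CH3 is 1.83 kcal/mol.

92.2%

One chair has the ethyl group axial (E = 1.83 kcal/mol) and the other has it equatorial (E = 0).
ΔG = 1.83 kcal/mol between the two chairs.
K = exp(ΔG/RT) with R = 1.987×10⁻³ kcal mol⁻¹ K⁻¹ and T = 373 K gives K ≈ 11.8.
Fraction in the lower-energy chair = K/(K+1) = 92.2%.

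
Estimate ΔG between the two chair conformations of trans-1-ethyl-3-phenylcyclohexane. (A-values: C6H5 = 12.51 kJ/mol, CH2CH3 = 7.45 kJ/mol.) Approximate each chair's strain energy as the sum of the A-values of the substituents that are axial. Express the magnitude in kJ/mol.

C1 and C3 have the same parity, so for the trans isomer the two substituents are one axial and one equatorial in each chair.
Chair I (phenyl axial, ethyl equatorial): E = 12.51 kJ/mol.
Chair II (phenyl equatorial, ethyl axial): E = 7.45 kJ/mol.
ΔE = 12.51 − 7.45 = 5.06 kJ/mol; chair II is more stable.

5.06 kJ/mol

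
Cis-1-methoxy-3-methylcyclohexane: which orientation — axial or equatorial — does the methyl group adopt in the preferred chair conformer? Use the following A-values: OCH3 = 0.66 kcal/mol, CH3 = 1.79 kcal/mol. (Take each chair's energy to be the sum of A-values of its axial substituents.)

C1 and C3 have the same parity, so for the cis isomer the two substituents are e,e in one chair and a,a in the other.
Chair I (methoxy axial, methyl axial): E = 2.45 kcal/mol.
Chair II (methoxy equatorial, methyl equatorial): E = 0.00 kcal/mol.
Chair II is the more stable (lower-energy) conformer, and in that chair the methyl group is equatorial.

equatorial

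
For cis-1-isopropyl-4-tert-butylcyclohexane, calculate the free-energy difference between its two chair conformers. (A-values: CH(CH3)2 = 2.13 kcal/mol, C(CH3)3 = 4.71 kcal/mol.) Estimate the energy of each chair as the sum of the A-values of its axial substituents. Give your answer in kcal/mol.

2.58 kcal/mol

C1 and C4 have opposite parity, so for the cis isomer the two substituents are one axial and one equatorial in each chair.
Chair I (isopropyl axial, tert-butyl equatorial): E = 2.13 kcal/mol.
Chair II (isopropyl equatorial, tert-butyl axial): E = 4.71 kcal/mol.
ΔE = 4.71 − 2.13 = 2.58 kcal/mol; chair I is more stable.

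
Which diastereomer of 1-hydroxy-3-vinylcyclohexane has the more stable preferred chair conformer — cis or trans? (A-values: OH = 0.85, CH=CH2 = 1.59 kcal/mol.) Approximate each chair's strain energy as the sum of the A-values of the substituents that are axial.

At 1,3 positions (parity same): cis → (e,e or a,a); trans → (a,e or e,a).
Best chair for cis: E = 0.00 kcal/mol; best chair for trans: E = 0.85 kcal/mol.
The cis isomer is lower by 0.85 kcal/mol.

cis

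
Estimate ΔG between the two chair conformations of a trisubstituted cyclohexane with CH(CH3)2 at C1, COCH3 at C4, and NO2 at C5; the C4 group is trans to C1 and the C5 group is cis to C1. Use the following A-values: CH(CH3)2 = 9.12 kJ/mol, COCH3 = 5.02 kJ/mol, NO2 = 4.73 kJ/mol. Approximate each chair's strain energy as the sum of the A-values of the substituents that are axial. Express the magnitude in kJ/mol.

18.87 kJ/mol

Chair I (isopropyl axial, acetyl axial, nitro axial): E = 18.87 kJ/mol.
Chair II (isopropyl equatorial, acetyl equatorial, nitro equatorial): E = 0.00 kJ/mol.
ΔE = 18.87 − 0.00 = 18.87 kJ/mol; chair II is more stable.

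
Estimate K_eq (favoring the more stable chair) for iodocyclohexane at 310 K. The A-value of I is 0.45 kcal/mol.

K ≈ 2.08

One chair has the iodo group axial (E = 0.45 kcal/mol) and the other has it equatorial (E = 0).
ΔG = 0.45 kcal/mol between the two chairs.
K = exp(ΔG/RT) with R = 1.987×10⁻³ kcal mol⁻¹ K⁻¹ and T = 310 K gives K ≈ 2.08.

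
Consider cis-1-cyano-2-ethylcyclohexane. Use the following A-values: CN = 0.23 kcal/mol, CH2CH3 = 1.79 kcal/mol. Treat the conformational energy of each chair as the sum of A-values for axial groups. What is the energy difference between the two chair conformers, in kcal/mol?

C1 and C2 have opposite parity, so for the cis isomer the two substituents are one axial and one equatorial in each chair.
Chair I (cyano axial, ethyl equatorial): E = 0.23 kcal/mol.
Chair II (cyano equatorial, ethyl axial): E = 1.79 kcal/mol.
ΔE = 1.79 − 0.23 = 1.56 kcal/mol; chair I is more stable.

1.56 kcal/mol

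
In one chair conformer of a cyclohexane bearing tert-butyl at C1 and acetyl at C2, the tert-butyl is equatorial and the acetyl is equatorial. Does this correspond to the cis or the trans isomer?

trans

C1 and C2 have opposite parity, so their axial bonds point in opposite directions.
With opposite-parity carbons, two substituents on the same face are one axial and one equatorial; opposite faces give both axial or both equatorial.
Here the groups are equatorial/equatorial → opposite face → trans.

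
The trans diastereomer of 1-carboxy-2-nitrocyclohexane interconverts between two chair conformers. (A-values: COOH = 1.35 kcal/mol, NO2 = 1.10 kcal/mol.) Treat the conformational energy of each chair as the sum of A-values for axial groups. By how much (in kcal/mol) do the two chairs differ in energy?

C1 and C2 have opposite parity, so for the trans isomer the two substituents are e,e in one chair and a,a in the other.
Chair I (carboxyl axial, nitro axial): E = 2.45 kcal/mol.
Chair II (carboxyl equatorial, nitro equatorial): E = 0.00 kcal/mol.
ΔE = 2.45 − 0.00 = 2.45 kcal/mol; chair II is more stable.

2.45 kcal/mol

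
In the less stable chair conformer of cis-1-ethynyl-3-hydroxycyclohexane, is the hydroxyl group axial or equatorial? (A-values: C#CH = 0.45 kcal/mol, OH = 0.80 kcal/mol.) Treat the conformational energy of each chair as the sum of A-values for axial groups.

C1 and C3 have the same parity, so for the cis isomer the two substituents are e,e in one chair and a,a in the other.
Chair I (ethynyl axial, hydroxyl axial): E = 1.25 kcal/mol.
Chair II (ethynyl equatorial, hydroxyl equatorial): E = 0.00 kcal/mol.
Chair I is the less stable (higher-energy) conformer, and in that chair the hydroxyl group is axial.

axial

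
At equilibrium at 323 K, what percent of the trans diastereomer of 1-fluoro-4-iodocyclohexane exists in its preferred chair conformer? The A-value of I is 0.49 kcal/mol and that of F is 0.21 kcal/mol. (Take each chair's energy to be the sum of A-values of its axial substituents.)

C1 and C4 have opposite parity, so for the trans isomer the two substituents are e,e in one chair and a,a in the other.
Chair I (iodo axial, fluoro axial): E = 0.70 kcal/mol; chair II (iodo equatorial, fluoro equatorial): E = 0.00 kcal/mol.
ΔG = 0.70 kcal/mol between the two chairs.
K = exp(ΔG/RT) with R = 1.987×10⁻³ kcal mol⁻¹ K⁻¹ and T = 323 K gives K ≈ 2.98.
Fraction in the lower-energy chair = K/(K+1) = 74.9%.

74.9%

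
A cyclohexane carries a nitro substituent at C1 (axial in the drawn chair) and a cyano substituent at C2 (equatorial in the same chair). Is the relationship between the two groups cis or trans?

C1 and C2 have opposite parity, so their axial bonds point in opposite directions.
With opposite-parity carbons, two substituents on the same face are one axial and one equatorial; opposite faces give both axial or both equatorial.
Here the groups are axial/equatorial → same face → cis.

cis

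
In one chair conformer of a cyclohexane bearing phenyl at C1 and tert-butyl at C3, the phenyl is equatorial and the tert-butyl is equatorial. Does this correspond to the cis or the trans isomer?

cis

C1 and C3 have the same parity, so their axial bonds point in the same direction.
With same-parity carbons, two substituents on the same face are both axial or both equatorial; opposite faces give one of each.
Here the groups are equatorial/equatorial → same face → cis.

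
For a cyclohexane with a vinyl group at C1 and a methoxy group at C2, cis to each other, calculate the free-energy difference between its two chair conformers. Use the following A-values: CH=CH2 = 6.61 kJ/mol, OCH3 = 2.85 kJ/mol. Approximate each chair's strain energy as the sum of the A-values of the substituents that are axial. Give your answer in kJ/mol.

3.76 kJ/mol

C1 and C2 have opposite parity, so for the cis isomer the two substituents are one axial and one equatorial in each chair.
Chair I (vinyl axial, methoxy equatorial): E = 6.61 kJ/mol.
Chair II (vinyl equatorial, methoxy axial): E = 2.85 kJ/mol.
ΔE = 6.61 − 2.85 = 3.76 kJ/mol; chair II is more stable.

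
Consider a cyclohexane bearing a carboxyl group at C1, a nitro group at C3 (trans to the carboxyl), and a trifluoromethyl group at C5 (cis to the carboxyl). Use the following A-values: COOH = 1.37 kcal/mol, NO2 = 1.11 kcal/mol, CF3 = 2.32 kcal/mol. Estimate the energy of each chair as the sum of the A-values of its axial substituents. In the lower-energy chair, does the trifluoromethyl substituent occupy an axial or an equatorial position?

equatorial

Chair I (carboxyl axial, nitro equatorial, trifluoromethyl axial): E = 3.69 kcal/mol.
Chair II (carboxyl equatorial, nitro axial, trifluoromethyl equatorial): E = 1.11 kcal/mol.
Chair II is the more stable (lower-energy) conformer, and in that chair the trifluoromethyl group is equatorial.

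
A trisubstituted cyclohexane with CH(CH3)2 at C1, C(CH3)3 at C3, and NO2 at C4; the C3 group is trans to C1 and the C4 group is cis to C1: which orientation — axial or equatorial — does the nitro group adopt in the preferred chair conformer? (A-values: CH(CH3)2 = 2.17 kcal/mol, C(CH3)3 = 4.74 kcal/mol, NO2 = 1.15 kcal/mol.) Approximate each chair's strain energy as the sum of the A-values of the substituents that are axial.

equatorial

Chair I (isopropyl axial, tert-butyl equatorial, nitro equatorial): E = 2.17 kcal/mol.
Chair II (isopropyl equatorial, tert-butyl axial, nitro axial): E = 5.89 kcal/mol.
Chair I is the more stable (lower-energy) conformer, and in that chair the nitro group is equatorial.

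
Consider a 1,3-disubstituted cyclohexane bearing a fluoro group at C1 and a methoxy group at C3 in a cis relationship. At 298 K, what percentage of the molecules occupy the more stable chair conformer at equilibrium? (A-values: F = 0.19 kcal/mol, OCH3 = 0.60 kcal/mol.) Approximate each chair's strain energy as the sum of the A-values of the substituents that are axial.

C1 and C3 have the same parity, so for the cis isomer the two substituents are e,e in one chair and a,a in the other.
Chair I (fluoro axial, methoxy axial): E = 0.79 kcal/mol; chair II (fluoro equatorial, methoxy equatorial): E = 0.00 kcal/mol.
ΔG = 0.79 kcal/mol between the two chairs.
K = exp(ΔG/RT) with R = 1.987×10⁻³ kcal mol⁻¹ K⁻¹ and T = 298 K gives K ≈ 3.8.
Fraction in the lower-energy chair = K/(K+1) = 79.2%.

79.2%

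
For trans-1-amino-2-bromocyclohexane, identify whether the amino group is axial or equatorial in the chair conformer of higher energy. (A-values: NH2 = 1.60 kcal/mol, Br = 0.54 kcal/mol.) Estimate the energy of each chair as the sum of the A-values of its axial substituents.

C1 and C2 have opposite parity, so for the trans isomer the two substituents are e,e in one chair and a,a in the other.
Chair I (amino axial, bromo axial): E = 2.14 kcal/mol.
Chair II (amino equatorial, bromo equatorial): E = 0.00 kcal/mol.
Chair I is the less stable (higher-energy) conformer, and in that chair the amino group is axial.

axial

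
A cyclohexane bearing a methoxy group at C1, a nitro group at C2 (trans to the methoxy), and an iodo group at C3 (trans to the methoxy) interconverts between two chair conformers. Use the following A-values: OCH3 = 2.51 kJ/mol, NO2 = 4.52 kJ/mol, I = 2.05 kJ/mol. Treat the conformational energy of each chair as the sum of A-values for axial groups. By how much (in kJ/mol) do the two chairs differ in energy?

Chair I (methoxy axial, nitro axial, iodo equatorial): E = 7.03 kJ/mol.
Chair II (methoxy equatorial, nitro equatorial, iodo axial): E = 2.05 kJ/mol.
ΔE = 7.03 − 2.05 = 4.98 kJ/mol; chair II is more stable.

4.98 kJ/mol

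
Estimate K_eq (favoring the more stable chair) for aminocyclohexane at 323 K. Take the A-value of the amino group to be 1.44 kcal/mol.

One chair has the amino group axial (E = 1.44 kcal/mol) and the other has it equatorial (E = 0).
ΔG = 1.44 kcal/mol between the two chairs.
K = exp(ΔG/RT) with R = 1.987×10⁻³ kcal mol⁻¹ K⁻¹ and T = 323 K gives K ≈ 9.43.

K ≈ 9.43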